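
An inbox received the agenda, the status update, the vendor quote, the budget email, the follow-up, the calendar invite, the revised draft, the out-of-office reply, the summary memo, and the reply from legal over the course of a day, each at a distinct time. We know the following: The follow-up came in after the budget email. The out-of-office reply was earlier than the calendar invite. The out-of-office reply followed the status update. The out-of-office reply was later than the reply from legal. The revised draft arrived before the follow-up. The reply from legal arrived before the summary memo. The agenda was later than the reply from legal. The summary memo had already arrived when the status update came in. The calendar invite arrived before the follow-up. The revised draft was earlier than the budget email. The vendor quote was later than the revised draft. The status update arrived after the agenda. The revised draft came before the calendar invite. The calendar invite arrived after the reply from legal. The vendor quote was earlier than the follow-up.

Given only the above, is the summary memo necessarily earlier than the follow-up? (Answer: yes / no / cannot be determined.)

yes

Chain the constraints: the summary memo → the status update → the out-of-office reply → the calendar invite → the follow-up. Each link is directly stated, so the summary memo comes before the follow-up.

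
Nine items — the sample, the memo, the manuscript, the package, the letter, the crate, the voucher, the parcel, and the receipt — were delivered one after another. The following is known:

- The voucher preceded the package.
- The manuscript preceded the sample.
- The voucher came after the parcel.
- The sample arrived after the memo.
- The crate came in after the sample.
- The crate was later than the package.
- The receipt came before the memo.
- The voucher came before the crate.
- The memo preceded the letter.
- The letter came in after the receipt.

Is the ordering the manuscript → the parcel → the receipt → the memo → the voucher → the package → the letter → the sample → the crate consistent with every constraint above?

yes

Check each stated constraint against the proposed order — e.g. the receipt is ahead of the letter; the manuscript is ahead of the sample. Every pair is in the required order; nothing is violated.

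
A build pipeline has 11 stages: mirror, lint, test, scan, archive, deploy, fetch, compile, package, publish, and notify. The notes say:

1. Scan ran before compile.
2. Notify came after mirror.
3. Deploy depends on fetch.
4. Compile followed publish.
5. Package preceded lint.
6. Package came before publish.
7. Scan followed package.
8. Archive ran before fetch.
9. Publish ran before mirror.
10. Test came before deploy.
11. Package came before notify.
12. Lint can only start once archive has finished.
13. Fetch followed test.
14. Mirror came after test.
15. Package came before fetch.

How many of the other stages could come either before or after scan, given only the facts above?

Forced before scan: package; forced after scan: compile.
That leaves archive, deploy, fetch, lint, mirror, notify, publish, and test with no forced order relative to scan — 8.

8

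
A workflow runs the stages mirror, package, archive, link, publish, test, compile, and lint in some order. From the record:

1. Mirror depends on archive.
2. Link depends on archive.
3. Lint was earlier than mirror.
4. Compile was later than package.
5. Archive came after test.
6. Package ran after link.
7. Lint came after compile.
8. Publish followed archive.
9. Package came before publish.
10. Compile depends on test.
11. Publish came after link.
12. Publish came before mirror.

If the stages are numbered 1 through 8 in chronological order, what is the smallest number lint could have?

Archive, compile, link, package, and test must all come before lint — 5 forced predecessors.
Nothing else is forced ahead of lint, so its earliest slot is position 5 + 1 = 6.

6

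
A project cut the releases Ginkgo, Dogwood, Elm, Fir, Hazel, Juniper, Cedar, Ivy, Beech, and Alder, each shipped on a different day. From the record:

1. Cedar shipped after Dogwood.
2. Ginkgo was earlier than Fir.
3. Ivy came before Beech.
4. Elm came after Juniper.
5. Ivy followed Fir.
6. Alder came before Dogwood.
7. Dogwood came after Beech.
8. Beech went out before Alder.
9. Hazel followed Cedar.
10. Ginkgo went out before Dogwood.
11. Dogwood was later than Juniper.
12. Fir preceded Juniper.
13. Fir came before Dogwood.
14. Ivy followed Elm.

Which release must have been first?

Ginkgo

Ginkgo has a chain of constraints placing it before every other release, so Ginkgo must be first.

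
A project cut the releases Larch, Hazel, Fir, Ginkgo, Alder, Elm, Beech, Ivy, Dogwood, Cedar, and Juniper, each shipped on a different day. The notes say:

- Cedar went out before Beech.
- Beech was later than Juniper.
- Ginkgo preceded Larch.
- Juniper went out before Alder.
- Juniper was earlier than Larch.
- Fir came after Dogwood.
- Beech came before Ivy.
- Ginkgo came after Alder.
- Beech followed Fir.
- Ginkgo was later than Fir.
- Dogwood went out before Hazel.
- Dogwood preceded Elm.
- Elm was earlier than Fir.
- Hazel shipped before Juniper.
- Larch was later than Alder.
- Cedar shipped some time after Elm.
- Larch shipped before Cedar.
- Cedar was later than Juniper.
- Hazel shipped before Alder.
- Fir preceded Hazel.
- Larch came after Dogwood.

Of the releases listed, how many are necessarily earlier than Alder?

5

Directly stated before Alder: Hazel and Juniper.
Dogwood reaches Alder via Dogwood → Hazel → Alder.
Elm reaches Alder via Elm → Fir → Hazel → Alder.
Fir reaches Alder via Fir → Hazel → Alder.
No chain forces Ginkgo (or any of the others) ahead of Alder.
That's Dogwood, Elm, Fir, Hazel, and Juniper — 5 in all.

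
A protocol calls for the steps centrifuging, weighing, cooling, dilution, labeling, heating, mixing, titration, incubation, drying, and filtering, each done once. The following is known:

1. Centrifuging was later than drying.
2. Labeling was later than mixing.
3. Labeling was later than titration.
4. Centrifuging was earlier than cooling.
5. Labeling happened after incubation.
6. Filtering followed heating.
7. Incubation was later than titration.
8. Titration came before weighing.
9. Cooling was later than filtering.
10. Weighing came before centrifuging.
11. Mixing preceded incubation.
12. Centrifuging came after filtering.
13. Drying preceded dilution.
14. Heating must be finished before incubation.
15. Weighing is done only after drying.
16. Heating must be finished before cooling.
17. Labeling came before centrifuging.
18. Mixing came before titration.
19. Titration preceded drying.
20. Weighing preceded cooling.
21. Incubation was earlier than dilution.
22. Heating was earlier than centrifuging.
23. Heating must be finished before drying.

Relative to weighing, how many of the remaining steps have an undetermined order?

Forced before weighing: drying, heating, mixing, and titration; forced after weighing: centrifuging and cooling.
That leaves dilution, filtering, incubation, and labeling with no forced order relative to weighing — 4.

4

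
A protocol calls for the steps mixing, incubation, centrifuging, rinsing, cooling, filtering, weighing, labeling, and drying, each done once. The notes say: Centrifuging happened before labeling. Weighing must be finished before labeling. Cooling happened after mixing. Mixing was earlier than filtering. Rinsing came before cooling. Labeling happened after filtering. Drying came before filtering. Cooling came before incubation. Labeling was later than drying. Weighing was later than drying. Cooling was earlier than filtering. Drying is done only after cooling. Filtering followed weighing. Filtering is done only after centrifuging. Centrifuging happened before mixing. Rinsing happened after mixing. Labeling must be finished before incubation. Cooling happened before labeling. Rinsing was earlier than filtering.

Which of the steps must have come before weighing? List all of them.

Directly stated before weighing: drying.
Centrifuging reaches weighing via centrifuging → mixing → cooling → drying → weighing.
Cooling reaches weighing via cooling → drying → weighing.
Mixing reaches weighing via mixing → cooling → drying → weighing.
Likewise rinsing reaches weighing by chaining the stated constraints.
No chain forces filtering (or any of the others) ahead of weighing.

centrifuging, cooling, drying, mixing, rinsing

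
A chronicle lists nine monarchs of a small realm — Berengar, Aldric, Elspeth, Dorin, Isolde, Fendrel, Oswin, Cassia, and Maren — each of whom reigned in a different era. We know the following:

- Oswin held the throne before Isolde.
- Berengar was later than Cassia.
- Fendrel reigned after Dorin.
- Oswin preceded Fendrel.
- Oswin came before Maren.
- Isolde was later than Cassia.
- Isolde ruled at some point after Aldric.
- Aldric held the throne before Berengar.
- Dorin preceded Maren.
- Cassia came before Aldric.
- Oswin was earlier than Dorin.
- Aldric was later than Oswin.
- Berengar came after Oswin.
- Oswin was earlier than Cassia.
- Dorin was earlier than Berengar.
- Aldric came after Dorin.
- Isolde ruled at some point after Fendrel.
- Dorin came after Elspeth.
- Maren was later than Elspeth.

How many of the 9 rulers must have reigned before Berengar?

5

Directly stated before Berengar: Aldric, Cassia, Dorin, and Oswin.
Elspeth reaches Berengar via Elspeth → Dorin → Berengar.
That's Aldric, Cassia, Dorin, Elspeth, and Oswin — 5 in all.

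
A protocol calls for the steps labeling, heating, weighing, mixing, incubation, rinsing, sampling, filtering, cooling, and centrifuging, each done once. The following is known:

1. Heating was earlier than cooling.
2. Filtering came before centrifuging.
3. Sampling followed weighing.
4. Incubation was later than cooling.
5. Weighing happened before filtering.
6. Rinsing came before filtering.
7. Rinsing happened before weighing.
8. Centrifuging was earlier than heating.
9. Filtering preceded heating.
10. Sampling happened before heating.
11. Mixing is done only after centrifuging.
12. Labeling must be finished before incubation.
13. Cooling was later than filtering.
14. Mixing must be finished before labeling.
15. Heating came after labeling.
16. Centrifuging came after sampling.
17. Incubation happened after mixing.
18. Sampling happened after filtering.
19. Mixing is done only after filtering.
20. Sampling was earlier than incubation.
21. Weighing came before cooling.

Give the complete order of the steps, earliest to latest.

rinsing, weighing, filtering, sampling, centrifuging, mixing, labeling, heating, cooling, incubation

The constraints fix every adjacent pair, so only one ordering works:
rinsing → weighing → filtering → sampling → centrifuging → mixing → labeling → heating → cooling → incubation.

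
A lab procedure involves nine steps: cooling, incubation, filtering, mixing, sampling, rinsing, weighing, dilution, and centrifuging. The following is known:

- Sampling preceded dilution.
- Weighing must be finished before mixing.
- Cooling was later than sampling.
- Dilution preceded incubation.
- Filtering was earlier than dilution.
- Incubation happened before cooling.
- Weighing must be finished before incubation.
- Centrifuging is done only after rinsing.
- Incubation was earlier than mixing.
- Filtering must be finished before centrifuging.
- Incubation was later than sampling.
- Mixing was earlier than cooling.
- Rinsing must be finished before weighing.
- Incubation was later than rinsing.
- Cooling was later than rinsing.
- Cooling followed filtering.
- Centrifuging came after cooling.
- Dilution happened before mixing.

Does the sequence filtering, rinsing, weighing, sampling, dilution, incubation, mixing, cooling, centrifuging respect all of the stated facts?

Check each stated constraint against the proposed order — e.g. filtering is ahead of cooling; filtering is ahead of centrifuging. Every pair is in the required order; nothing is violated.

yes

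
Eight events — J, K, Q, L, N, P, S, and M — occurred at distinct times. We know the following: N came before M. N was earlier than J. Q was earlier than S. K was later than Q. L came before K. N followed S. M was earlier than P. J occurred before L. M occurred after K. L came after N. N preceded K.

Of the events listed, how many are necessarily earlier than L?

Directly stated before L: J and N.
Q reaches L via Q → S → N → L.
S reaches L via S → N → L.
That's J, N, Q, and S — 4 in all.

4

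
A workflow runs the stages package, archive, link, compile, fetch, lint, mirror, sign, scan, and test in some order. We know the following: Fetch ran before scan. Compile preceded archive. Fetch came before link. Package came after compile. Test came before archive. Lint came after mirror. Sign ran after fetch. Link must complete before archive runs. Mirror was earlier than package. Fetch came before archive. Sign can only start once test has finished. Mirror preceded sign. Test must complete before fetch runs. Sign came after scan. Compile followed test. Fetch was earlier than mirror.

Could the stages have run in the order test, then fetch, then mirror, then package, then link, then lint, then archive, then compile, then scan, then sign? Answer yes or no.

The constraints require compile before archive, but in the proposed sequence archive appears ahead of compile. That one violation is enough.

no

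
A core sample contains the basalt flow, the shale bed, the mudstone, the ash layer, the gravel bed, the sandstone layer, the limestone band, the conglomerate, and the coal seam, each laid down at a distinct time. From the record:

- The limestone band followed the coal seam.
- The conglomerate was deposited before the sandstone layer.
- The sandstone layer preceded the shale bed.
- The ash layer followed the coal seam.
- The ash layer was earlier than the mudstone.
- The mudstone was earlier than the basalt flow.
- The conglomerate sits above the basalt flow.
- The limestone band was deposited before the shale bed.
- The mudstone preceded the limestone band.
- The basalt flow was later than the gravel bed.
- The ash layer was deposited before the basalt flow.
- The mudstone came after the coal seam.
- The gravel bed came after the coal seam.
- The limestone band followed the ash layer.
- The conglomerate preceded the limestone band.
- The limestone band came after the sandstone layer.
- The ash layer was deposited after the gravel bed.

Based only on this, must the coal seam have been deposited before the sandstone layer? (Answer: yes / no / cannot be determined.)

Chain the constraints: the coal seam → the gravel bed → the basalt flow → the conglomerate → the sandstone layer. Each link is directly stated, so the coal seam comes before the sandstone layer.

yes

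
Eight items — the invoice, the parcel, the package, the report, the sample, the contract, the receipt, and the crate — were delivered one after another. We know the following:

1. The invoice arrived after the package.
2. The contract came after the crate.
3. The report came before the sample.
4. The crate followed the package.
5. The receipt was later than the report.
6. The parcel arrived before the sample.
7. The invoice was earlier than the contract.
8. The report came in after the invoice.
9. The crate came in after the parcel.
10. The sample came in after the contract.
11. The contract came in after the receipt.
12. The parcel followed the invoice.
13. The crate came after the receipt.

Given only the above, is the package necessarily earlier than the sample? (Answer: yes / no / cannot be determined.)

yes

Chain the constraints: the package → the crate → the contract → the sample. Each link is directly stated, so the package comes before the sample.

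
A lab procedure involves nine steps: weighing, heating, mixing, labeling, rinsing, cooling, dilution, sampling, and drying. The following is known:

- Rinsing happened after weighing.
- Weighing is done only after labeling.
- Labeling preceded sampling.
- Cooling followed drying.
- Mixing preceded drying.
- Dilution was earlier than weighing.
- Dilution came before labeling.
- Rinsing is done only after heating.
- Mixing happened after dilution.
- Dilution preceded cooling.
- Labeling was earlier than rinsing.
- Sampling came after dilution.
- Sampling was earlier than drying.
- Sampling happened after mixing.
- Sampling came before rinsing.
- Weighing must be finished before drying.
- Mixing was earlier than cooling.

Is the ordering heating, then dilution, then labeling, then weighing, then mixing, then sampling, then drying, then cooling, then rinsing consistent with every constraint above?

yes

Check each stated constraint against the proposed order — e.g. labeling is ahead of rinsing; heating is ahead of rinsing. Every pair is in the required order; nothing is violated.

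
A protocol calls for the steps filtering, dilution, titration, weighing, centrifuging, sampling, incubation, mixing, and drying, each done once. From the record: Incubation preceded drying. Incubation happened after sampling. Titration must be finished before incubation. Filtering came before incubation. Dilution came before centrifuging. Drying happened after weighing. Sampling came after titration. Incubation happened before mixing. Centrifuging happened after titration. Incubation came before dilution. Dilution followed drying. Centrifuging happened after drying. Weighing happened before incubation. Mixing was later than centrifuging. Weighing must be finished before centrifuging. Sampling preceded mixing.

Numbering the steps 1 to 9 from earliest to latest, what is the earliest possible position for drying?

Filtering, incubation, sampling, titration, and weighing must all come before drying — 5 forced predecessors.
Nothing else is forced ahead of drying, so its earliest slot is position 5 + 1 = 6.

6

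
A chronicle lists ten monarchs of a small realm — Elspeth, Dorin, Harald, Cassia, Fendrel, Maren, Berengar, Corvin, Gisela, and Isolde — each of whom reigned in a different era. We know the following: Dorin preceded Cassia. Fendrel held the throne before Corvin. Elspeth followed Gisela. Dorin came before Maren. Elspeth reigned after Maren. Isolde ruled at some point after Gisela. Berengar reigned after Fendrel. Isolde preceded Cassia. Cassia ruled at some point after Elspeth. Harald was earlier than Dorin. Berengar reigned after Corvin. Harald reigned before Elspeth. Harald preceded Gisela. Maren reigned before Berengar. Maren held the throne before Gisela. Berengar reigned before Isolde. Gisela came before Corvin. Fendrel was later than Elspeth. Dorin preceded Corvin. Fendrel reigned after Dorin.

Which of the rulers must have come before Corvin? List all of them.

Dorin, Elspeth, Fendrel, Gisela, Harald, Maren

Directly stated before Corvin: Dorin, Fendrel, and Gisela.
Elspeth reaches Corvin via Elspeth → Fendrel → Corvin.
Harald reaches Corvin via Harald → Gisela → Corvin.
Maren reaches Corvin via Maren → Gisela → Corvin.
No chain forces Cassia (or any of the others) ahead of Corvin.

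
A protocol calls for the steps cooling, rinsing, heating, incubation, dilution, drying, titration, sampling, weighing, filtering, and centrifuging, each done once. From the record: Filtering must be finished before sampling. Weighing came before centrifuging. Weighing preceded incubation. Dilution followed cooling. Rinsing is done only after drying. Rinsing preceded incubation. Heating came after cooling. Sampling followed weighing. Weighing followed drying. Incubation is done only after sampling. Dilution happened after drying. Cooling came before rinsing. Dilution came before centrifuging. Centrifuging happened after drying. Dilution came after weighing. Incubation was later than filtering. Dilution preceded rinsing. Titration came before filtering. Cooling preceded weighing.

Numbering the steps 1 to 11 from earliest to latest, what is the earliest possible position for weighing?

Cooling and drying must both come before weighing — 2 forced predecessors.
Nothing else is forced ahead of weighing, so its earliest slot is position 2 + 1 = 3.

3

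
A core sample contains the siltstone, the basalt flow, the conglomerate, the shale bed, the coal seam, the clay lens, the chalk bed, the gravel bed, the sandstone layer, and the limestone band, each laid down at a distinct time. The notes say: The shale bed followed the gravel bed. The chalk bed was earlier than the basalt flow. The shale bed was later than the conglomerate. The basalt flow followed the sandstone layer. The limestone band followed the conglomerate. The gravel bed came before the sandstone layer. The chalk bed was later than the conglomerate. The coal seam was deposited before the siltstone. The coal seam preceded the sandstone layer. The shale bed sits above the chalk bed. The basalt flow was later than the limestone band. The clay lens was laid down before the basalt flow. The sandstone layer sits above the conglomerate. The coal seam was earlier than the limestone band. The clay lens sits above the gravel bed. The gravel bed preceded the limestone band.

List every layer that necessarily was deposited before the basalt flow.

the chalk bed, the clay lens, the coal seam, the conglomerate, the gravel bed, the limestone band, the sandstone layer

Directly stated before the basalt flow: the chalk bed, the clay lens, the limestone band, and the sandstone layer.
The coal seam reaches the basalt flow via the coal seam → the limestone band → the basalt flow.
The conglomerate reaches the basalt flow via the conglomerate → the sandstone layer → the basalt flow.
The gravel bed reaches the basalt flow via the gravel bed → the clay lens → the basalt flow.
No chain forces the siltstone (or any of the others) ahead of the basalt flow.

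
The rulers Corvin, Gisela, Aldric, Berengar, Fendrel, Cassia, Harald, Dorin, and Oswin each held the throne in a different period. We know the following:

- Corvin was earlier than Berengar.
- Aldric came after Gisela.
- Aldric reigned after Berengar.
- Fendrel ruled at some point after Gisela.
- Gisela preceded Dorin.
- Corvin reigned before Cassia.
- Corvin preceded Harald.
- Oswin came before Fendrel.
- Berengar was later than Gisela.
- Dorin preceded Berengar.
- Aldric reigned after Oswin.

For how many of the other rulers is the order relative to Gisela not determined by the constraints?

4

Forced after Gisela: Aldric, Berengar, Dorin, and Fendrel.
That leaves Cassia, Corvin, Harald, and Oswin with no forced order relative to Gisela — 4.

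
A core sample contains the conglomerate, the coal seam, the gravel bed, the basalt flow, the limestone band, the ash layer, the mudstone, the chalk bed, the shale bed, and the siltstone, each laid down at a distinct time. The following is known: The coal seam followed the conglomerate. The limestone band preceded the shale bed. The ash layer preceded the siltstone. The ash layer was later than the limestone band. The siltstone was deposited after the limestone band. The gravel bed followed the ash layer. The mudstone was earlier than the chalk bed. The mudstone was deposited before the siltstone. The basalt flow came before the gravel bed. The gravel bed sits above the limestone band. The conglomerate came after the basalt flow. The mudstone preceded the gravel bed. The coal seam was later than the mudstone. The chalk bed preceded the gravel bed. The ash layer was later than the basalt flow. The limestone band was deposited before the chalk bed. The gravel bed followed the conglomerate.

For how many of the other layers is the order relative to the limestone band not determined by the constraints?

Forced after the limestone band: the ash layer, the chalk bed, the gravel bed, the shale bed, and the siltstone.
That leaves the basalt flow, the coal seam, the conglomerate, and the mudstone with no forced order relative to the limestone band — 4.

4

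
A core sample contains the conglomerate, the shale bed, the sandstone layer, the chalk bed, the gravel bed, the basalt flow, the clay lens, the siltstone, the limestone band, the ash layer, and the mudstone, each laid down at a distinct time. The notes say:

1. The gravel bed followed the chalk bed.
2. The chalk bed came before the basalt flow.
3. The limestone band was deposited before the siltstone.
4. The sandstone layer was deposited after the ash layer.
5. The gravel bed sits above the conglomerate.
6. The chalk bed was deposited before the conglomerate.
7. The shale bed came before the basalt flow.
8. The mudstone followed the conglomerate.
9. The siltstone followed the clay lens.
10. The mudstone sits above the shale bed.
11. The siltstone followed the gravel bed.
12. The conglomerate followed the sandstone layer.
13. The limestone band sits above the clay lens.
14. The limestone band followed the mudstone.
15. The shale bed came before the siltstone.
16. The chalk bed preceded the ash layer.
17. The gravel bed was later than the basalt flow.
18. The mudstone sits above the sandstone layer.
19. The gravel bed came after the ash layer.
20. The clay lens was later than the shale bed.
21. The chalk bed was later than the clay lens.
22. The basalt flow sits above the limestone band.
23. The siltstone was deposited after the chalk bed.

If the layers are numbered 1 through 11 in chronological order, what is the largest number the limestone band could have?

The limestone band must come before the basalt flow, the gravel bed, and the siltstone — 3 layers forced after it.
Everything else can be placed before the limestone band in some valid order, so the limestone band can sit as late as position 11 − 3 = 8.

8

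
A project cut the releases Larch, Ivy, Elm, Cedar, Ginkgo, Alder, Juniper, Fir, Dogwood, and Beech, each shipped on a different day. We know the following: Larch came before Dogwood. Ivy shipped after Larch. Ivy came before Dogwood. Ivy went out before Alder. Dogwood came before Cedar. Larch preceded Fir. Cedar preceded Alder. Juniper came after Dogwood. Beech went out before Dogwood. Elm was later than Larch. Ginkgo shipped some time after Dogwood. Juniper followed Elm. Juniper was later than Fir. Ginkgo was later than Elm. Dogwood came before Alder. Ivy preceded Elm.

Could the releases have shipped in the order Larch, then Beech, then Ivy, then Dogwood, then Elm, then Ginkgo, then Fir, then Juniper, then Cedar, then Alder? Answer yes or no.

Check each stated constraint against the proposed order — e.g. Larch is ahead of Fir; Ivy is ahead of Alder. Every pair is in the required order; nothing is violated.

yes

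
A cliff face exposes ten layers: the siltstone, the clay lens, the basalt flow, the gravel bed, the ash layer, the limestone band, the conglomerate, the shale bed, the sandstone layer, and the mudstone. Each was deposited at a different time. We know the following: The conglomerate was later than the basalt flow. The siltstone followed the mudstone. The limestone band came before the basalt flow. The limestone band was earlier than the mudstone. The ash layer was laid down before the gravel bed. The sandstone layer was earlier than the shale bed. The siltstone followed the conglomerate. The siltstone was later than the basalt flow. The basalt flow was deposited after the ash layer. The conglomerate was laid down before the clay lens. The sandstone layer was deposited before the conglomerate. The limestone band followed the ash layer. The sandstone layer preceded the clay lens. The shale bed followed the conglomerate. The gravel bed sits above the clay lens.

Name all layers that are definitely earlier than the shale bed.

Directly stated before the shale bed: the conglomerate and the sandstone layer.
The ash layer reaches the shale bed via the ash layer → the basalt flow → the conglomerate → the shale bed.
The basalt flow reaches the shale bed via the basalt flow → the conglomerate → the shale bed.
The limestone band reaches the shale bed via the limestone band → the basalt flow → the conglomerate → the shale bed.
No chain forces the siltstone (or any of the others) ahead of the shale bed.

the ash layer, the basalt flow, the conglomerate, the limestone band, the sandstone layer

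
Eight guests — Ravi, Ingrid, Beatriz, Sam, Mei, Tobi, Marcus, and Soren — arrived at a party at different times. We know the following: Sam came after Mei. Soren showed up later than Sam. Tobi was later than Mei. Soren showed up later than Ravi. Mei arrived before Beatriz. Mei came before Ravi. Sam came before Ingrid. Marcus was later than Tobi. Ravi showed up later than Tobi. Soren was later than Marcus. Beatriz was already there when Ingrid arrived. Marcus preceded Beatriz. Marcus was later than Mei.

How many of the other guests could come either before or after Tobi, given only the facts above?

Forced before Tobi: Mei; forced after Tobi: Beatriz, Ingrid, Marcus, Ravi, and Soren.
That leaves Sam with no forced order relative to Tobi — 1.

1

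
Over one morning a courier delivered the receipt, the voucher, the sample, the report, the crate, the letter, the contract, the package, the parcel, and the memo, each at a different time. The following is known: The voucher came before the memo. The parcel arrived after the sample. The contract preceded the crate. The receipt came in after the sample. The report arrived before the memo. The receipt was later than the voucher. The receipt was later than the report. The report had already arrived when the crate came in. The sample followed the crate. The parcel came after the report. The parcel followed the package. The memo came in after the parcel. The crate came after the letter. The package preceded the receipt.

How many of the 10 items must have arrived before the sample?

Directly stated before the sample: the crate.
The contract reaches the sample via the contract → the crate → the sample.
The letter reaches the sample via the letter → the crate → the sample.
The report reaches the sample via the report → the crate → the sample.
No chain forces the parcel (or any of the others) ahead of the sample.
That's the contract, the crate, the letter, and the report — 4 in all.

4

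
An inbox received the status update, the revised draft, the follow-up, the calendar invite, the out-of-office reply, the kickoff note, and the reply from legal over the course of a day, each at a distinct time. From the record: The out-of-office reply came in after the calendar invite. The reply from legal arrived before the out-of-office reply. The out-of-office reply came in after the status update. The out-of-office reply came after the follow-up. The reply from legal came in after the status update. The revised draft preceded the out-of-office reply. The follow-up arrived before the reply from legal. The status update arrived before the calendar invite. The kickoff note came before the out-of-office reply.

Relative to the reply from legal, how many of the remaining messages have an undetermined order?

3

Forced before the reply from legal: the follow-up and the status update; forced after the reply from legal: the out-of-office reply.
That leaves the calendar invite, the kickoff note, and the revised draft with no forced order relative to the reply from legal — 3.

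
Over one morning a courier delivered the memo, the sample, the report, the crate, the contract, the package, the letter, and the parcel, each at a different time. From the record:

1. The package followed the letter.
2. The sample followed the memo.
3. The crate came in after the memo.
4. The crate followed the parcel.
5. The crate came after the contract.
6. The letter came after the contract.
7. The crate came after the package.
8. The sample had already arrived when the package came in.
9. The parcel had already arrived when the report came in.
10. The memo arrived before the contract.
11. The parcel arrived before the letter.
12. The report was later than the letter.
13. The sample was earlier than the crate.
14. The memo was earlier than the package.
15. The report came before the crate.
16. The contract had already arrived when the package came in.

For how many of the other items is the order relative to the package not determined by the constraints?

1

Forced before the package: the contract, the letter, the memo, the parcel, and the sample; forced after the package: the crate.
That leaves the report with no forced order relative to the package — 1.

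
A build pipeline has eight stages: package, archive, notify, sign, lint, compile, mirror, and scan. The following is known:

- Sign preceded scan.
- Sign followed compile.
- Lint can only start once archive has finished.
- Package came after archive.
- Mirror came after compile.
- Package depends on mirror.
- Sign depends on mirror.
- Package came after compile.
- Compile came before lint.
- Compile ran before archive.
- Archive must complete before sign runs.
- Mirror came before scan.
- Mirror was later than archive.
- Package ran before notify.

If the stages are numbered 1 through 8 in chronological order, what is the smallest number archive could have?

2

Compile must come before archive — 1 forced predecessor.
Nothing else is forced ahead of archive, so its earliest slot is position 1 + 1 = 2.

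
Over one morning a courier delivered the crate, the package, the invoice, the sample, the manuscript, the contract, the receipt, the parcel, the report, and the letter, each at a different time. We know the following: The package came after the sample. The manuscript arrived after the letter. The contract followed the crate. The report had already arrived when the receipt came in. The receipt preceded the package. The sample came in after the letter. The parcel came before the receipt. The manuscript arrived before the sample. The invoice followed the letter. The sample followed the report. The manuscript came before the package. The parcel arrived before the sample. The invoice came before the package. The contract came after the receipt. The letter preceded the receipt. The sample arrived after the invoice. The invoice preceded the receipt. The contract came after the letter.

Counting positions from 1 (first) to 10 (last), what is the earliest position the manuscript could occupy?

2

The letter must come before the manuscript — 1 forced predecessor.
Nothing else is forced ahead of the manuscript, so its earliest slot is position 1 + 1 = 2.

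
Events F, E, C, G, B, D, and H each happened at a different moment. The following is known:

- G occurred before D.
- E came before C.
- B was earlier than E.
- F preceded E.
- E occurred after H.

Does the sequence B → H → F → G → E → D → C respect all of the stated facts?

Check each stated constraint against the proposed order — e.g. H is ahead of E; B is ahead of E. Every pair is in the required order; nothing is violated.

yes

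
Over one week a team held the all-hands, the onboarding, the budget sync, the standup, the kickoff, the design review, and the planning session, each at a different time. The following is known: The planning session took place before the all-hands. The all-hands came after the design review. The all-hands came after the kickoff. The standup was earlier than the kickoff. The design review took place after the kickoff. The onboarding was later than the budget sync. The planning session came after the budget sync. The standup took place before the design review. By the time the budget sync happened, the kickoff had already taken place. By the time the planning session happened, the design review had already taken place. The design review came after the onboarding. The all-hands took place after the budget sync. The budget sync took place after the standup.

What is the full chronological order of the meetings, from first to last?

The constraints fix every adjacent pair, so only one ordering works:
the standup → the kickoff → the budget sync → the onboarding → the design review → the planning session → the all-hands.

the standup, the kickoff, the budget sync, the onboarding, the design review, the planning session, the all-hands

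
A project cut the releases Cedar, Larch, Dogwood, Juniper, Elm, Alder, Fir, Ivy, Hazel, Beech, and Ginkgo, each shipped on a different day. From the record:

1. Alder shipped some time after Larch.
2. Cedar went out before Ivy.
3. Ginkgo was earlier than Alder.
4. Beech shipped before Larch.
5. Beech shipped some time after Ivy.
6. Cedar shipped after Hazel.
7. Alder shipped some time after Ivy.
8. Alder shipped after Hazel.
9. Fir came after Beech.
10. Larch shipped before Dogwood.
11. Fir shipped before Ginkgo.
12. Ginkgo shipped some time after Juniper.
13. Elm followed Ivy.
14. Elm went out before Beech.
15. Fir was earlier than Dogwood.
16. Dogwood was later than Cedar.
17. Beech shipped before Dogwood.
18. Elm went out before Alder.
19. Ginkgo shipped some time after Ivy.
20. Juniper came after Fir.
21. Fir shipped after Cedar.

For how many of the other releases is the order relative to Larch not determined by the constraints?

3

Forced before Larch: Beech, Cedar, Elm, Hazel, and Ivy; forced after Larch: Alder and Dogwood.
That leaves Fir, Ginkgo, and Juniper with no forced order relative to Larch — 3.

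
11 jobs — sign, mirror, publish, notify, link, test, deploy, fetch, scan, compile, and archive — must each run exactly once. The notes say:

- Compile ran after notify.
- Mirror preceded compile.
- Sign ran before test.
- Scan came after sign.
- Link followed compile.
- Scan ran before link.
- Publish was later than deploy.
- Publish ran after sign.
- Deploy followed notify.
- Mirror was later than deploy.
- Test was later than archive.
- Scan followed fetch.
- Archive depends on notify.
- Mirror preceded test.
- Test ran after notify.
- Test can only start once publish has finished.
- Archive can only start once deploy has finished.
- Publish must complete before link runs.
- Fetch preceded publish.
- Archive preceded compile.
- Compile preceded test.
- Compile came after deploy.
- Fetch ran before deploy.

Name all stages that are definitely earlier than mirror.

deploy, fetch, notify

Directly stated before mirror: deploy.
Fetch reaches mirror via fetch → deploy → mirror.
Notify reaches mirror via notify → deploy → mirror.
No chain forces compile (or any of the others) ahead of mirror.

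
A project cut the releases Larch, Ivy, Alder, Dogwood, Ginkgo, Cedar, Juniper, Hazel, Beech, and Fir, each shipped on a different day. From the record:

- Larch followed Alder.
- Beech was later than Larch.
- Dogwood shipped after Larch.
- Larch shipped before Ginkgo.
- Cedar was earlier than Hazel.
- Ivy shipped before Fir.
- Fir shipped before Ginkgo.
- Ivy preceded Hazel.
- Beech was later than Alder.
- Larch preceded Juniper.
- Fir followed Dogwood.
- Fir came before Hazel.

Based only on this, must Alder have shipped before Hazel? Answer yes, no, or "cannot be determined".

Chain the constraints: Alder → Larch → Dogwood → Fir → Hazel. Each link is directly stated, so Alder comes before Hazel.

yes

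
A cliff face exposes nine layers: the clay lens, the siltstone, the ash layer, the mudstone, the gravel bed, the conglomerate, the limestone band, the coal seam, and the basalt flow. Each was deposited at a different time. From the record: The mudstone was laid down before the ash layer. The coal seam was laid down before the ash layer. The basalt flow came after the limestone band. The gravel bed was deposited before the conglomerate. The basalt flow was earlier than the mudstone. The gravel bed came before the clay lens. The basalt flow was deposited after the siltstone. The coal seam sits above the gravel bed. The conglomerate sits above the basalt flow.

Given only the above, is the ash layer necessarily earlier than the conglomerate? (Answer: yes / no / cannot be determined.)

cannot be determined

No chain of stated constraints runs from the ash layer to the conglomerate, and none runs from the conglomerate to the ash layer either.
So the relative order of the ash layer and the conglomerate is not fixed by the given facts.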